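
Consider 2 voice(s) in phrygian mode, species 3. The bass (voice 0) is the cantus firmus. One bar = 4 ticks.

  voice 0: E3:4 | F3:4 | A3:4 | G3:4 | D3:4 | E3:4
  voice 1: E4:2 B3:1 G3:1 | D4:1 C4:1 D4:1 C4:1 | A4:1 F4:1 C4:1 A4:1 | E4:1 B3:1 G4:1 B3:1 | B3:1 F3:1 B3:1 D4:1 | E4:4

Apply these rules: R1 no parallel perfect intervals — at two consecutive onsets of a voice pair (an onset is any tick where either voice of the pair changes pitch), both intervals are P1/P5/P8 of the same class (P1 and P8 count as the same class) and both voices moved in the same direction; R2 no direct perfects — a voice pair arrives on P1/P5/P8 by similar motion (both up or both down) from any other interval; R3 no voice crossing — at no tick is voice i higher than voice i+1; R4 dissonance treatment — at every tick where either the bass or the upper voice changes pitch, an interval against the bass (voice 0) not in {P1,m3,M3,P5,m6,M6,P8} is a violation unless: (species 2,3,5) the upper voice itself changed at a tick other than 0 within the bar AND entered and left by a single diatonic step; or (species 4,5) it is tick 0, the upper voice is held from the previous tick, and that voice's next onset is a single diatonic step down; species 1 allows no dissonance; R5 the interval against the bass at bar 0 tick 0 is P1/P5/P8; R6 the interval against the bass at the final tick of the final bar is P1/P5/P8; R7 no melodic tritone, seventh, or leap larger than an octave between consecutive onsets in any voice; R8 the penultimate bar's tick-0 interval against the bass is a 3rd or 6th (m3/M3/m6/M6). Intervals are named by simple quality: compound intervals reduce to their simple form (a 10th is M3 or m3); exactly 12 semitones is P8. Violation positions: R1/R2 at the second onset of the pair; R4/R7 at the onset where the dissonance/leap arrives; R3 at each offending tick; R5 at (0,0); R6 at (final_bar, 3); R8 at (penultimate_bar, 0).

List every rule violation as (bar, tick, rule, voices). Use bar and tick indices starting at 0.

(2, 0, R2, (0, 1))
(4, 1, R7, (1,))
(4, 2, R7, (1,))
(5, 0, R1, (0, 1))

bar 0: v0=E3 v1=E4 downbeat P8
bar 1: v0=F3 v1=D4 downbeat M6
bar 2: v0=A3 v1=A4 downbeat P8
bar 3: v0=G3 v1=E4 downbeat M6
bar 4: v0=D3 v1=B3 downbeat M6
bar 5: v0=E3 v1=E4 downbeat P8
  -> R2 @ bar 2 tick 0 v(0, 1): F3/C4 P5 -> A3/A4 P8 similar
  -> R7 @ bar 4 tick 1 v(1,): B3->F3 leap 6st
  -> R7 @ bar 4 tick 2 v(1,): F3->B3 leap 6st
  -> R1 @ bar 5 tick 0 v(0, 1): D3/D4 P8 -> E3/E4 P8 similar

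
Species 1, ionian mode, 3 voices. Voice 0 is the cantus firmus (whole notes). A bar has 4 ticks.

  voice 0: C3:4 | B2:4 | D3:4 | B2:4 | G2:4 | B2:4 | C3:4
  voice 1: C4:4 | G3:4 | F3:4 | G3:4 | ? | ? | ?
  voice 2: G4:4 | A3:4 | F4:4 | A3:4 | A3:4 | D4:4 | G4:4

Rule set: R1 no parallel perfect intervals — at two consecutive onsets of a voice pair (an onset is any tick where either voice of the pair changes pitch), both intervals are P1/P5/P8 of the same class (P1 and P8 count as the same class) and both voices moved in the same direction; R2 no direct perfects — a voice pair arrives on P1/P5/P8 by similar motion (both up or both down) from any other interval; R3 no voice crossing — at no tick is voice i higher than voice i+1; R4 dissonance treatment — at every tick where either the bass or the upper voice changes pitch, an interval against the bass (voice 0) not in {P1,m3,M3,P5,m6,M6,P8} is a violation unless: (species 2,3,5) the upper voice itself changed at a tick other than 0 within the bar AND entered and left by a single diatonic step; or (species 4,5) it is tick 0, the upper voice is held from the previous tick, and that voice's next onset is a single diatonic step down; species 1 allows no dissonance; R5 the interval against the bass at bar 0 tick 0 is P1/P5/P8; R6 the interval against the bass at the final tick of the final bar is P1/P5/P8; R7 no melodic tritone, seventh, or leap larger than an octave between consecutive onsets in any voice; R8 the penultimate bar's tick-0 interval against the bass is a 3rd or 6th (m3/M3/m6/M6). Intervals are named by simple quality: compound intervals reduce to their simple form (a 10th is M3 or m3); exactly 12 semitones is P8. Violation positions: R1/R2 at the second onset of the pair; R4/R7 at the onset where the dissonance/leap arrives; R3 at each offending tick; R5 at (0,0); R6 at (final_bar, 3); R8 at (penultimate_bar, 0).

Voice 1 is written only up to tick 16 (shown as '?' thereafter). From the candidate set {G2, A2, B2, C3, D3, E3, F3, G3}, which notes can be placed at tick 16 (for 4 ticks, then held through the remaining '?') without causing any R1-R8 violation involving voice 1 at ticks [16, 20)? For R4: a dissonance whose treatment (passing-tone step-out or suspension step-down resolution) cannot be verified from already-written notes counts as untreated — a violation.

G2: violates R2
A2: violates R4,R7
B2: legal
C3: violates R4
D3: violates R2
E3: legal
F3: violates R4
G3: legal

{B2, E3, G3}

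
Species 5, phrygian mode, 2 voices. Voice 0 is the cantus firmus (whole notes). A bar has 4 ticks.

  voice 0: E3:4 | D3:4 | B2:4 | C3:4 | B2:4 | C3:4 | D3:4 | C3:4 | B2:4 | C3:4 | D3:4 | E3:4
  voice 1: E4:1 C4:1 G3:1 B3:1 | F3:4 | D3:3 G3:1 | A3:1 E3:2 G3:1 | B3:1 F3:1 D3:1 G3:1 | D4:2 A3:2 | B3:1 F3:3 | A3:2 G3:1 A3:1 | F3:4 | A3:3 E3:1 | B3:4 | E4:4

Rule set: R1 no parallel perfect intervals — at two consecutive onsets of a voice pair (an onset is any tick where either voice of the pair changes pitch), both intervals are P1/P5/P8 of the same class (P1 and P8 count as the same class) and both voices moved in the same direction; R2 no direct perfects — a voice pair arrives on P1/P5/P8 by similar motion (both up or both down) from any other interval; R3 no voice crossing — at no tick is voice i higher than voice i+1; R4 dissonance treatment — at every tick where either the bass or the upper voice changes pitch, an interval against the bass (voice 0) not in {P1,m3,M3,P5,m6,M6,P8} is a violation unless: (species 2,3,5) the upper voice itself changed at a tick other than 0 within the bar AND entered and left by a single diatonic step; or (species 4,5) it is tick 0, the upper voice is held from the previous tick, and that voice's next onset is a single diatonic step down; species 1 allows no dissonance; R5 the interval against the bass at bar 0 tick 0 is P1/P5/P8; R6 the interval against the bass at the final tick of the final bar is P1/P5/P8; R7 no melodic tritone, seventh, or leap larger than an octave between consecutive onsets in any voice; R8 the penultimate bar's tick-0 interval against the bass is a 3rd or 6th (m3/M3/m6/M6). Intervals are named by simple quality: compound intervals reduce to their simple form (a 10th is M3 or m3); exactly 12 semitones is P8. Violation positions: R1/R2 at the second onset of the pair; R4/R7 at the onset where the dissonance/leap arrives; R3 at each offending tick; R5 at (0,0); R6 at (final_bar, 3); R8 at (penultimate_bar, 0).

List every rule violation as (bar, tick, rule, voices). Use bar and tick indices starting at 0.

(1, 0, R7, (1,))
(4, 1, R4, (0, 1))
(4, 1, R7, (1,))
(5, 0, R4, (0, 1))
(6, 1, R7, (1,))
(8, 0, R4, (0, 1))
(11, 0, R2, (0, 1))

bar 0: v0=E3 v1=E4 downbeat P8
bar 1: v0=D3 v1=F3 downbeat m3
bar 2: v0=B2 v1=D3 downbeat m3
bar 3: v0=C3 v1=A3 downbeat M6
bar 4: v0=B2 v1=B3 downbeat P8
bar 5: v0=C3 v1=D4 downbeat M2
bar 6: v0=D3 v1=B3 downbeat M6
bar 7: v0=C3 v1=A3 downbeat M6
bar 8: v0=B2 v1=F3 downbeat TT
bar 9: v0=C3 v1=A3 downbeat M6
bar 10: v0=D3 v1=B3 downbeat M6
bar 11: v0=E3 v1=E4 downbeat P8
  -> R7 @ bar 1 tick 0 v(1,): B3->F3 leap 6st
  -> R4 @ bar 4 tick 1 v(0, 1): B2/F3 TT untreated
  -> R7 @ bar 4 tick 1 v(1,): B3->F3 leap 6st
  -> R4 @ bar 5 tick 0 v(0, 1): C3/D4 M2 untreated
  -> R7 @ bar 6 tick 1 v(1,): B3->F3 leap 6st
  -> R4 @ bar 8 tick 0 v(0, 1): B2/F3 TT untreated
  -> R2 @ bar 11 tick 0 v(0, 1): D3/B3 M6 -> E3/E4 P8 similar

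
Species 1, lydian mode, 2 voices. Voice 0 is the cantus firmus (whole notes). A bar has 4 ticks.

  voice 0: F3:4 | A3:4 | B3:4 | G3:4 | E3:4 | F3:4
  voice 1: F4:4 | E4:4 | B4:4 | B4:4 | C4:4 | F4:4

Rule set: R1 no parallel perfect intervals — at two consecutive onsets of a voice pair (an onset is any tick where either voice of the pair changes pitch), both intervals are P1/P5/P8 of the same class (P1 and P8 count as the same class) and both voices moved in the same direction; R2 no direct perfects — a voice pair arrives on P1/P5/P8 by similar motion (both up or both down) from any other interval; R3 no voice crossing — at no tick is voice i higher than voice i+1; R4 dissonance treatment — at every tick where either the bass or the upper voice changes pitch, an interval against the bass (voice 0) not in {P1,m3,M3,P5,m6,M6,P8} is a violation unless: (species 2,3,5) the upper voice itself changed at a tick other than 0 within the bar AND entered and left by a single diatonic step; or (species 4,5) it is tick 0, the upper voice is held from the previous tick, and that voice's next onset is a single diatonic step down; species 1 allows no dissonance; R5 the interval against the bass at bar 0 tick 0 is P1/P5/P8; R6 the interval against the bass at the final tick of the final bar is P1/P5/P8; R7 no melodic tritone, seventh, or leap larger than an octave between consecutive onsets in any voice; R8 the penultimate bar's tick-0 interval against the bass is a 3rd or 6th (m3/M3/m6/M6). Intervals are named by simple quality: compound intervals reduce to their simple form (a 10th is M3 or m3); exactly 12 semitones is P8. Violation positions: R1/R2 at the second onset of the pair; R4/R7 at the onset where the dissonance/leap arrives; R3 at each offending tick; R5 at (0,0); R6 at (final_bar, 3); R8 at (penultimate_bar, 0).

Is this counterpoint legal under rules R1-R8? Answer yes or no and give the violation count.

bar 0: v0=F3 v1=F4 (P8)
bar 1: v0=A3 v1=E4 (P5)
bar 2: v0=B3 v1=B4 (P8)
bar 3: v0=G3 v1=B4 (M3)
bar 4: v0=E3 v1=C4 (m6)
bar 5: v0=F3 v1=F4 (P8)
  R2 @ bar2.0: A3/E4 P5 -> B3/B4 P8 similar
  R7 @ bar4.0: B4->C4 leap 11st
  R2 @ bar5.0: E3/C4 m6 -> F3/F4 P8 similar

No (3 violations)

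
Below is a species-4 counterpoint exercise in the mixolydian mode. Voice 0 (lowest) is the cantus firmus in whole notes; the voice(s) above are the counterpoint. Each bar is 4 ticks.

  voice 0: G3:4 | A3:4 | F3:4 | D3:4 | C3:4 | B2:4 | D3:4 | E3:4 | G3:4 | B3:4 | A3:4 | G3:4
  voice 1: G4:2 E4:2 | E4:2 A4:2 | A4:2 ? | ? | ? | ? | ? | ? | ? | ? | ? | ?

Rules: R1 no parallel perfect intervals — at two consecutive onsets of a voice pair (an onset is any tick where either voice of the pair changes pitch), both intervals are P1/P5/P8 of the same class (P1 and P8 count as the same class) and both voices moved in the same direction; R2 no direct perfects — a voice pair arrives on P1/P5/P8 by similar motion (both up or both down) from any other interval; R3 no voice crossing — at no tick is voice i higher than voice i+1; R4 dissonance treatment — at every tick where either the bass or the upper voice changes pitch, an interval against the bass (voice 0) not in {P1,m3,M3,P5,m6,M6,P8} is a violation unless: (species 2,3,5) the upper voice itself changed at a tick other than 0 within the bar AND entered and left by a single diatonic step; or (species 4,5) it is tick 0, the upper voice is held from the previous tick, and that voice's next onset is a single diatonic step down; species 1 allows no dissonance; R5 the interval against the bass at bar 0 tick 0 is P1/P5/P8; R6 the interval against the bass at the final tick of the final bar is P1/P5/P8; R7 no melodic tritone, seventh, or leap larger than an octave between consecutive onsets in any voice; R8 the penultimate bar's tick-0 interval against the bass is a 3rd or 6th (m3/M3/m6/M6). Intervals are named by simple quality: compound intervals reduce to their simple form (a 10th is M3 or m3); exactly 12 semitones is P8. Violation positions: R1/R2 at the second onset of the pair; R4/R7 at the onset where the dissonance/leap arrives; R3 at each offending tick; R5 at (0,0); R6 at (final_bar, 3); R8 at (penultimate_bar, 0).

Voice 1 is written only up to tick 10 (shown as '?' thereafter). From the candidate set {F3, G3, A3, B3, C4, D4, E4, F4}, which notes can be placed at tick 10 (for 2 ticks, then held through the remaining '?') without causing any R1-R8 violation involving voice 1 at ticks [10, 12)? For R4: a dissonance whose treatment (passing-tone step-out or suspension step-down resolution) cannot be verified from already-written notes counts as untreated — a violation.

{A3, C4, D4, F4}

F3: violates R7
G3: violates R4,R7
A3: legal
B3: violates R4,R7
C4: legal
D4: legal
E4: violates R4
F4: legal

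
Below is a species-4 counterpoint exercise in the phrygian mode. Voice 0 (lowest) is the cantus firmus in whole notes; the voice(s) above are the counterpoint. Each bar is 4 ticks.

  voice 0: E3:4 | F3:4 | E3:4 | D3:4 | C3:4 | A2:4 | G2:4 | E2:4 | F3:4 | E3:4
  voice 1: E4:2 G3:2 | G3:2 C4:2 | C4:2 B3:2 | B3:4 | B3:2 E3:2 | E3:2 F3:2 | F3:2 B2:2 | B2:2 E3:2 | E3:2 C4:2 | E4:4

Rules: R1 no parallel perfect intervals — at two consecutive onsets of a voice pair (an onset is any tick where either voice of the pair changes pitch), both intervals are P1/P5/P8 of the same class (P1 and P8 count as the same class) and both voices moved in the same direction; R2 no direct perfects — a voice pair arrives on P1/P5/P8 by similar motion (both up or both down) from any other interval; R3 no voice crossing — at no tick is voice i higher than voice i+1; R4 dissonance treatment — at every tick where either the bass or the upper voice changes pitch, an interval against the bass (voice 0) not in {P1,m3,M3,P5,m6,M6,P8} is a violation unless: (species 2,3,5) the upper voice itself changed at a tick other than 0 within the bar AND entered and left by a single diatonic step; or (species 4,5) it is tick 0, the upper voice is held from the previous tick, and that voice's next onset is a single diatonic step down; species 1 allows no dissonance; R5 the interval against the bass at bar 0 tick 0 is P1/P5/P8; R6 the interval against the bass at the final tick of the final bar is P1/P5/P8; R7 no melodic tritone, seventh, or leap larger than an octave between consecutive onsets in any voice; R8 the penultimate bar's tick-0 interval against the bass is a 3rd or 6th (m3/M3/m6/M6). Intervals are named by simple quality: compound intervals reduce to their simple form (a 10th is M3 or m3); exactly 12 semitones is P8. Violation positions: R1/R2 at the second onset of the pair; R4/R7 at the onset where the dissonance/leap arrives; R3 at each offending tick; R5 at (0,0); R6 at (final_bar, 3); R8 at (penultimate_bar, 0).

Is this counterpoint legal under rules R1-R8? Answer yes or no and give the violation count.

No (9 violations)

bar 0: v0=E3 v1=E4 (P8)
bar 1: v0=F3 v1=G3 (M2)
bar 2: v0=E3 v1=C4 (m6)
bar 3: v0=D3 v1=B3 (M6)
bar 4: v0=C3 v1=B3 (M7)
bar 5: v0=A2 v1=E3 (P5)
bar 6: v0=G2 v1=F3 (m7)
bar 7: v0=E2 v1=B2 (P5)
bar 8: v0=F3 v1=E3 (m2)
bar 9: v0=E3 v1=E4 (P8)
  R4 @ bar1.0: F3/G3 M2 untreated
  R4 @ bar4.0: C3/B3 M7 untreated
  R4 @ bar6.0: G2/F3 m7 untreated
  R7 @ bar6.2: F3->B2 leap 6st
  R3 @ bar8.0: F3 above E3
  R4 @ bar8.0: F3/E3 m2 untreated
  R7 @ bar8.0: E2->F3 leap 13st
  R8 @ bar8.0: penult m2 not 3rd/6th
  R3 @ bar8.1: F3 above E3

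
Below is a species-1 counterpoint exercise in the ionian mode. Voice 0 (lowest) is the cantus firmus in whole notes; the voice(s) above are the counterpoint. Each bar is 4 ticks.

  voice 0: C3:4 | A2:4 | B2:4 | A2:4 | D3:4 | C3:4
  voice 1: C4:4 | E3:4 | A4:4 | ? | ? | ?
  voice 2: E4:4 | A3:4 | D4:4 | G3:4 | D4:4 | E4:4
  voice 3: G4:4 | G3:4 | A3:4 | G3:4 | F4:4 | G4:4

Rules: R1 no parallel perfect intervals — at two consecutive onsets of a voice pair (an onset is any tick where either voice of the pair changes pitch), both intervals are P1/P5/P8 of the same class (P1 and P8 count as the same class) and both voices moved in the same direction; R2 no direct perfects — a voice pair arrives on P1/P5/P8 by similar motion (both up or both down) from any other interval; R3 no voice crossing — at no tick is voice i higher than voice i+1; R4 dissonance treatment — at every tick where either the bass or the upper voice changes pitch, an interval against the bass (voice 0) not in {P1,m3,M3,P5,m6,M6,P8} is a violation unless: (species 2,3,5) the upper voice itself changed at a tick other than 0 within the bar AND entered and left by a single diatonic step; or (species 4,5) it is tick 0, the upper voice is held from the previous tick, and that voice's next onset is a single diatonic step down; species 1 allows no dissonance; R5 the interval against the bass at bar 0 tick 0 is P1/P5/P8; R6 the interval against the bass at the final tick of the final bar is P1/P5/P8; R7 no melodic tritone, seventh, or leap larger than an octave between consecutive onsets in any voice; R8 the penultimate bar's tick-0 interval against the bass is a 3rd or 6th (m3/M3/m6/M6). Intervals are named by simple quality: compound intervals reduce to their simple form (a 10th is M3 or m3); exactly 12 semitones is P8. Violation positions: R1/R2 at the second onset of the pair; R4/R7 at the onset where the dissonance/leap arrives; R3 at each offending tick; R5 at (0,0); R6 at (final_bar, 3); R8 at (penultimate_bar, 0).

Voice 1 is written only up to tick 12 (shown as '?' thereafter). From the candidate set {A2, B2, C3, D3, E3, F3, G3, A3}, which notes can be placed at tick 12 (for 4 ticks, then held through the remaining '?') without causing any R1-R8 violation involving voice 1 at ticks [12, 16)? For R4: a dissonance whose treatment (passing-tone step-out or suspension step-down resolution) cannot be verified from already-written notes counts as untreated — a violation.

{}

A2: violates R2,R7
B2: violates R4,R7
C3: violates R1,R2,R7
D3: violates R4,R7
E3: violates R2,R7
F3: violates R7
G3: violates R1,R2,R4,R7
A3: violates R2,R3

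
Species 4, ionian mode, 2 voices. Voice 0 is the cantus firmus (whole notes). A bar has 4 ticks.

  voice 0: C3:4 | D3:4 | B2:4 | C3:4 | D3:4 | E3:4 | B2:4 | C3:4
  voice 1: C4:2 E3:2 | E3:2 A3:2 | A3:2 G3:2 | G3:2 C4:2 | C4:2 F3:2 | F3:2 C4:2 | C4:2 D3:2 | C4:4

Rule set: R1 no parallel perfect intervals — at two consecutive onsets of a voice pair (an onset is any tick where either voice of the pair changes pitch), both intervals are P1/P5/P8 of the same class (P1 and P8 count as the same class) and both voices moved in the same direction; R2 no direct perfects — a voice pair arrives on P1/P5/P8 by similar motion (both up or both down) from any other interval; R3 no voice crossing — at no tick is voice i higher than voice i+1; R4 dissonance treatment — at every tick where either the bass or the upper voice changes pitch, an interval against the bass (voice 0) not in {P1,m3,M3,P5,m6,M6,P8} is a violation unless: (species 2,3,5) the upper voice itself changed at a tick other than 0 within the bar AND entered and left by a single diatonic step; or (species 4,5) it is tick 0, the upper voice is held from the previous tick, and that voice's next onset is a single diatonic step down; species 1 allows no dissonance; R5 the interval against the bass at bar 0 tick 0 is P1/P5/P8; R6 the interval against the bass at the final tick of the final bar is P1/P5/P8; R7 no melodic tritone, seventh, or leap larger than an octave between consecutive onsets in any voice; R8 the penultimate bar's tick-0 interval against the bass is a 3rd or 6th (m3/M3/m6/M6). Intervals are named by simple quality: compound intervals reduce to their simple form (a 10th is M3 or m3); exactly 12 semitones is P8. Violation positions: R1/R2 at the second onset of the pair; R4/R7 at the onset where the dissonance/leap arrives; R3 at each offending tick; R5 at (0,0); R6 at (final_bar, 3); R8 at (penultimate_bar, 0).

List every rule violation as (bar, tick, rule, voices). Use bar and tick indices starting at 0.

bar 0: v0=C3 v1=C4 downbeat P8
bar 1: v0=D3 v1=E3 downbeat M2
bar 2: v0=B2 v1=A3 downbeat m7
bar 3: v0=C3 v1=G3 downbeat P5
bar 4: v0=D3 v1=C4 downbeat m7
bar 5: v0=E3 v1=F3 downbeat m2
bar 6: v0=B2 v1=C4 downbeat m2
bar 7: v0=C3 v1=C4 downbeat P8
  -> R4 @ bar 1 tick 0 v(0, 1): D3/E3 M2 untreated
  -> R4 @ bar 4 tick 0 v(0, 1): D3/C4 m7 untreated
  -> R4 @ bar 5 tick 0 v(0, 1): E3/F3 m2 untreated
  -> R4 @ bar 6 tick 0 v(0, 1): B2/C4 m2 untreated
  -> R8 @ bar 6 tick 0 v(0, 1): penult m2 not 3rd/6th
  -> R7 @ bar 6 tick 2 v(1,): C4->D3 leap 10st
  -> R2 @ bar 7 tick 0 v(0, 1): B2/D3 m3 -> C3/C4 P8 similar
  -> R7 @ bar 7 tick 0 v(1,): D3->C4 leap 10st

(1, 0, R4, (0, 1))
(4, 0, R4, (0, 1))
(5, 0, R4, (0, 1))
(6, 0, R4, (0, 1))
(6, 0, R8, (0, 1))
(6, 2, R7, (1,))
(7, 0, R2, (0, 1))
(7, 0, R7, (1,))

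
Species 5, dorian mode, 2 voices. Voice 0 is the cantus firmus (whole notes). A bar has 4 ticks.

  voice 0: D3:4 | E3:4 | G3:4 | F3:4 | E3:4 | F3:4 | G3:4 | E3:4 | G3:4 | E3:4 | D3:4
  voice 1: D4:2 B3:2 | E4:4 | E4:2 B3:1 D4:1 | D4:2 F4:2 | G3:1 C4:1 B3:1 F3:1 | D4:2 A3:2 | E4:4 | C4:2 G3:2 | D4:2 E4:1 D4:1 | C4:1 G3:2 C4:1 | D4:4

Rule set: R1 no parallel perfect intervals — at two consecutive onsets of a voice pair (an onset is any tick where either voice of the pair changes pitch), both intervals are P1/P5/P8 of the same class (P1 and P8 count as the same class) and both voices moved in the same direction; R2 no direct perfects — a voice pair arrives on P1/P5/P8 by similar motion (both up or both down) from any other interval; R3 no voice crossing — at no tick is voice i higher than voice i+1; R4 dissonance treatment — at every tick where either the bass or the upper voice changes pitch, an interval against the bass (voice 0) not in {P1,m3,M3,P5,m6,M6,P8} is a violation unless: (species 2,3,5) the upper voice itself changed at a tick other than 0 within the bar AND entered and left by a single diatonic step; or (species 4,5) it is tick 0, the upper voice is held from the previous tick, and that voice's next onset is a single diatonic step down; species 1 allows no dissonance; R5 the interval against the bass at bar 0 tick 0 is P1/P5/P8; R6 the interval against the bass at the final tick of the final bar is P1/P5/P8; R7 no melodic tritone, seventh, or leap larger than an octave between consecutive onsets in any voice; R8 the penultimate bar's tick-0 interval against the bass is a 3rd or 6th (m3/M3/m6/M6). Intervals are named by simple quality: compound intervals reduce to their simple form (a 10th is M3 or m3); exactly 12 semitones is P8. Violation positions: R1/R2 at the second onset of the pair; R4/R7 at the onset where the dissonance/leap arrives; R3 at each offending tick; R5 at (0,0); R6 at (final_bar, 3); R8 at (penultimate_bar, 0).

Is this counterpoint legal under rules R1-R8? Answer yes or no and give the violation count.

bar 0: v0=D3 v1=D4 (P8)
bar 1: v0=E3 v1=E4 (P8)
bar 2: v0=G3 v1=E4 (M6)
bar 3: v0=F3 v1=D4 (M6)
bar 4: v0=E3 v1=G3 (m3)
bar 5: v0=F3 v1=D4 (M6)
bar 6: v0=G3 v1=E4 (M6)
bar 7: v0=E3 v1=C4 (m6)
bar 8: v0=G3 v1=D4 (P5)
bar 9: v0=E3 v1=C4 (m6)
bar 10: v0=D3 v1=D4 (P8)
  R2 @ bar1.0: D3/B3 M6 -> E3/E4 P8 similar
  R7 @ bar4.0: F4->G3 leap 10st
  R4 @ bar4.3: E3/F3 m2 untreated
  R7 @ bar4.3: B3->F3 leap 6st
  R2 @ bar8.0: E3/G3 m3 -> G3/D4 P5 similar

No (5 violations)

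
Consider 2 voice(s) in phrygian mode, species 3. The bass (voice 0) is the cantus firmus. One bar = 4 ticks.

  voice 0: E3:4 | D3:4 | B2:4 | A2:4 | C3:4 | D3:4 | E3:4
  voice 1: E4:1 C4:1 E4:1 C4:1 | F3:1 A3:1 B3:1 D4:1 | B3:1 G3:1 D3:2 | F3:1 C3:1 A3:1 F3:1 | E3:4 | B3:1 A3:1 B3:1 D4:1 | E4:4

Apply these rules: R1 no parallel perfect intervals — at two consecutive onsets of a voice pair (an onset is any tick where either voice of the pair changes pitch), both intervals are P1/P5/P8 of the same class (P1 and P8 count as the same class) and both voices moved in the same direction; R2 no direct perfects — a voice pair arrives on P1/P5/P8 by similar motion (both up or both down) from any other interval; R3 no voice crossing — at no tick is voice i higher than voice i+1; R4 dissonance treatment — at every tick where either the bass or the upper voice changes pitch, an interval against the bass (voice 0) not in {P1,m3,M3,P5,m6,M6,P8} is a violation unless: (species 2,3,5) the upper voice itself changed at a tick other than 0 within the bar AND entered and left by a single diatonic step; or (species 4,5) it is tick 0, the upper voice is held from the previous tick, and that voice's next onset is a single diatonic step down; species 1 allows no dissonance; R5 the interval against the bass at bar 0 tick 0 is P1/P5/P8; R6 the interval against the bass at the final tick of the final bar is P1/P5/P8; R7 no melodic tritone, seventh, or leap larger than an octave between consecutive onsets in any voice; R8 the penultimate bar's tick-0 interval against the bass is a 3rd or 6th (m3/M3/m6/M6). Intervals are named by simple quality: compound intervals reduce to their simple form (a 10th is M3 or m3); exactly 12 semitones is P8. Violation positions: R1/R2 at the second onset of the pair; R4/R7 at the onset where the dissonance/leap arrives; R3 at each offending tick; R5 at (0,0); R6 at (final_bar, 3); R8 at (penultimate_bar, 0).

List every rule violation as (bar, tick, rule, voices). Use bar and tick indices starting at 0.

(2, 0, R1, (0, 1))
(6, 0, R1, (0, 1))

bar 0: v0=E3 v1=E4 downbeat P8
bar 1: v0=D3 v1=F3 downbeat m3
bar 2: v0=B2 v1=B3 downbeat P8
bar 3: v0=A2 v1=F3 downbeat m6
bar 4: v0=C3 v1=E3 downbeat M3
bar 5: v0=D3 v1=B3 downbeat M6
bar 6: v0=E3 v1=E4 downbeat P8
  -> R1 @ bar 2 tick 0 v(0, 1): D3/D4 P8 -> B2/B3 P8 similar
  -> R1 @ bar 6 tick 0 v(0, 1): D3/D4 P8 -> E3/E4 P8 similar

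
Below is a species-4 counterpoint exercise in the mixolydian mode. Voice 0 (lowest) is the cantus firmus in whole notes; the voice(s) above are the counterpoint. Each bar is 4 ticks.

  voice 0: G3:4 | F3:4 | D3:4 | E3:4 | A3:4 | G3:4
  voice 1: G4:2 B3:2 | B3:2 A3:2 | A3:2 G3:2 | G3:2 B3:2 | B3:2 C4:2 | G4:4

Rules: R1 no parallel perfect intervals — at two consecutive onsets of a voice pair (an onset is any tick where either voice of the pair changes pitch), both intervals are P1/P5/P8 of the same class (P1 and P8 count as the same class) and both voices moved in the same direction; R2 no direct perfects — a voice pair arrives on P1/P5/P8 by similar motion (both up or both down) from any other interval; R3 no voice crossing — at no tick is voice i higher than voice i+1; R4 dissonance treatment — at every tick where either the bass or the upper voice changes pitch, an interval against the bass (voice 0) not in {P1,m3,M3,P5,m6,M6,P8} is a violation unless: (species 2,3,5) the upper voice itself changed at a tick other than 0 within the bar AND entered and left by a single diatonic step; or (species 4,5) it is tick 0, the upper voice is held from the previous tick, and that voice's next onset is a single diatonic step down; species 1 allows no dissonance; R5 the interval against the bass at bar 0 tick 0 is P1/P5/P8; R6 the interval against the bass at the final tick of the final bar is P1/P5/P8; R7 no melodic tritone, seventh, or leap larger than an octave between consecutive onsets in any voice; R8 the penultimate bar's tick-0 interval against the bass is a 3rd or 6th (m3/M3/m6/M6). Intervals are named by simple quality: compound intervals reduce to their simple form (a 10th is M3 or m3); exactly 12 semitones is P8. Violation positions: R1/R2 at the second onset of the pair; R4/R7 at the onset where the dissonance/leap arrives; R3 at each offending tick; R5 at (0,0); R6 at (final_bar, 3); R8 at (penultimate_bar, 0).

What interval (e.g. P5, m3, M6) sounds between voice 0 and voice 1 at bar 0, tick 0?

voice 0=G3 voice 1=G4 -> P8

P8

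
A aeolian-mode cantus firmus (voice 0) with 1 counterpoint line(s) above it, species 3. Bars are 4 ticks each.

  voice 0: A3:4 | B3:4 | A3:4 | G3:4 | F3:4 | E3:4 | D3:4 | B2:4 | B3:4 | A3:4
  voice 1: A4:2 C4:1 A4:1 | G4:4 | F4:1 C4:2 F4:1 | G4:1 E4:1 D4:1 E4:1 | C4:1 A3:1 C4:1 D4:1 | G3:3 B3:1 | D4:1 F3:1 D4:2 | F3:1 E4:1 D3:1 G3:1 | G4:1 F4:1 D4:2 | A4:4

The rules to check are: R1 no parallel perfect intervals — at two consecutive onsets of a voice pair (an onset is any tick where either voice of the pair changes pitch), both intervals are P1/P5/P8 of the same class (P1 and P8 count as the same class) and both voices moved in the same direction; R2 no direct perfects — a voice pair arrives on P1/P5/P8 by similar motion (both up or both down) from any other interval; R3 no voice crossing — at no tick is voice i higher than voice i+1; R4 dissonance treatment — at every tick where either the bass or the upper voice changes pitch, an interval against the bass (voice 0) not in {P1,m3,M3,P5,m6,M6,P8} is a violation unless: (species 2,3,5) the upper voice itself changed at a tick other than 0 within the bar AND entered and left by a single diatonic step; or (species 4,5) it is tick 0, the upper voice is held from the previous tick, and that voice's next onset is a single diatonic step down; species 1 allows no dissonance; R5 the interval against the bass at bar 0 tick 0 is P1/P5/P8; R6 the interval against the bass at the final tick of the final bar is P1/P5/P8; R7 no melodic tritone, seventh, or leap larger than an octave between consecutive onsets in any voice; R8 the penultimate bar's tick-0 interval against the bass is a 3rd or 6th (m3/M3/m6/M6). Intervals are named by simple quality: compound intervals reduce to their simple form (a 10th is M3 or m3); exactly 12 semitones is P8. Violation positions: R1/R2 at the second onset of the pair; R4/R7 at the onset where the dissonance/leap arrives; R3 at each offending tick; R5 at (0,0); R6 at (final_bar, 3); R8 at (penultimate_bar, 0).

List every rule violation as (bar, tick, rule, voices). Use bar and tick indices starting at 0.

(4, 0, R2, (0, 1))
(7, 0, R4, (0, 1))
(7, 1, R4, (0, 1))
(7, 1, R7, (1,))
(7, 2, R7, (1,))
(8, 1, R4, (0, 1))

bar 0: v0=A3 v1=A4 downbeat P8
bar 1: v0=B3 v1=G4 downbeat m6
bar 2: v0=A3 v1=F4 downbeat m6
bar 3: v0=G3 v1=G4 downbeat P8
bar 4: v0=F3 v1=C4 downbeat P5
bar 5: v0=E3 v1=G3 downbeat m3
bar 6: v0=D3 v1=D4 downbeat P8
bar 7: v0=B2 v1=F3 downbeat TT
bar 8: v0=B3 v1=G4 downbeat m6
bar 9: v0=A3 v1=A4 downbeat P8
  -> R2 @ bar 4 tick 0 v(0, 1): G3/E4 M6 -> F3/C4 P5 similar
  -> R4 @ bar 7 tick 0 v(0, 1): B2/F3 TT untreated
  -> R4 @ bar 7 tick 1 v(0, 1): B2/E4 P4 untreated
  -> R7 @ bar 7 tick 1 v(1,): F3->E4 leap 11st
  -> R7 @ bar 7 tick 2 v(1,): E4->D3 leap 14st
  -> R4 @ bar 8 tick 1 v(0, 1): B3/F4 TT untreated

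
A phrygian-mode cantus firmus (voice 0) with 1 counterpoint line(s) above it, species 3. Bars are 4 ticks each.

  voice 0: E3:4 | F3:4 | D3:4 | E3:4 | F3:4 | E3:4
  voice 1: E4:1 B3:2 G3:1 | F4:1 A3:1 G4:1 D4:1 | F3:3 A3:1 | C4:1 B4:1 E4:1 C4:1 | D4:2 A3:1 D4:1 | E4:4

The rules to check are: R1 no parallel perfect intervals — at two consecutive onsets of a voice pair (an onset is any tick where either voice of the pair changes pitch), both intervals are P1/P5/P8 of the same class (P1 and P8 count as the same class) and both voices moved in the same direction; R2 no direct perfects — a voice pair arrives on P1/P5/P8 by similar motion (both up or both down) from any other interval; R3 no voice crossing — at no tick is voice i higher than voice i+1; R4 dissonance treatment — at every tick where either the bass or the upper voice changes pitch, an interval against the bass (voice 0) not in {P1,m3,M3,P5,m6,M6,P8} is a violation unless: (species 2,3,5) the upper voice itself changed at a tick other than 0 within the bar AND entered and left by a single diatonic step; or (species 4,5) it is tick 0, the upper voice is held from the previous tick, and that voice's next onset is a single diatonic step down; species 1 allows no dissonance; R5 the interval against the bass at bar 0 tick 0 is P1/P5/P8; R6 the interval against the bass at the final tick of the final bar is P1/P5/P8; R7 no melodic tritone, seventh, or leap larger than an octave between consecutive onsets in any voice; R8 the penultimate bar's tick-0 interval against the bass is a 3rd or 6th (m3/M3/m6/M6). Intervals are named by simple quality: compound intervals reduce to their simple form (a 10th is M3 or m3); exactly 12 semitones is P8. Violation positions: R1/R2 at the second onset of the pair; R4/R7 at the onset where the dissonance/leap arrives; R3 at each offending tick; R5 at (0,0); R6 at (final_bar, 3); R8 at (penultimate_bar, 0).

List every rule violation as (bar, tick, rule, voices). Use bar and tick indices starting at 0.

bar 0: v0=E3 v1=E4 downbeat P8
bar 1: v0=F3 v1=F4 downbeat P8
bar 2: v0=D3 v1=F3 downbeat m3
bar 3: v0=E3 v1=C4 downbeat m6
bar 4: v0=F3 v1=D4 downbeat M6
bar 5: v0=E3 v1=E4 downbeat P8
  -> R2 @ bar 1 tick 0 v(0, 1): E3/G3 m3 -> F3/F4 P8 similar
  -> R7 @ bar 1 tick 0 v(1,): G3->F4 leap 10st
  -> R4 @ bar 1 tick 2 v(0, 1): F3/G4 M2 untreated
  -> R7 @ bar 1 tick 2 v(1,): A3->G4 leap 10st
  -> R7 @ bar 3 tick 1 v(1,): C4->B4 leap 11st

(1, 0, R2, (0, 1))
(1, 0, R7, (1,))
(1, 2, R4, (0, 1))
(1, 2, R7, (1,))
(3, 1, R7, (1,))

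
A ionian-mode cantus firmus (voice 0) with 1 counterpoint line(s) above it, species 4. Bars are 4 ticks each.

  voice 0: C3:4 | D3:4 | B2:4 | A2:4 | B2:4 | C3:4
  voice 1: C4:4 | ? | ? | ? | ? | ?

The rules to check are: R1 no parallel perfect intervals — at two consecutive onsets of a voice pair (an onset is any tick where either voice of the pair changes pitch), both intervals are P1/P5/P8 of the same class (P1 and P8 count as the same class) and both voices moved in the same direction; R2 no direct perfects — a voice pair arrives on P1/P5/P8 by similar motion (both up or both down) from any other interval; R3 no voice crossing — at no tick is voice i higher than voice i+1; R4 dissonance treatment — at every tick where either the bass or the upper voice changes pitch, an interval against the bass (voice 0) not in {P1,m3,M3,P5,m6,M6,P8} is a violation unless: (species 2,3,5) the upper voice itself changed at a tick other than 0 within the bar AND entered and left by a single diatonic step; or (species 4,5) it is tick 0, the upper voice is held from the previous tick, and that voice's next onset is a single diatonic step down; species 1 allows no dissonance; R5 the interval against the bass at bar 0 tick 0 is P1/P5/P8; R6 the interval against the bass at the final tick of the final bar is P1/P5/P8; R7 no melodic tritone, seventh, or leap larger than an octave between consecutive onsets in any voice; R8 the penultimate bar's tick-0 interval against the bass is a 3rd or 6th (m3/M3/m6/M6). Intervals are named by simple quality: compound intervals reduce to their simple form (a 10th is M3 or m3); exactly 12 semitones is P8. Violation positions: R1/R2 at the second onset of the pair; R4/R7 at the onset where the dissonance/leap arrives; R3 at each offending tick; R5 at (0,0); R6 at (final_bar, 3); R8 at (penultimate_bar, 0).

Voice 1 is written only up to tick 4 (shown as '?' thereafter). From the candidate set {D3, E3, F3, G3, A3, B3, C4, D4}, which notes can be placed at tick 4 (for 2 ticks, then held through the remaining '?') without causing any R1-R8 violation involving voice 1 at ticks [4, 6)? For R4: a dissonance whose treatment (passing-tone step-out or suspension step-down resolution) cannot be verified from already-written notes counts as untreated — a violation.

{A3, B3, F3}

D3: violates R7
E3: violates R4
F3: legal
G3: violates R4
A3: legal
B3: legal
C4: violates R4
D4: violates R1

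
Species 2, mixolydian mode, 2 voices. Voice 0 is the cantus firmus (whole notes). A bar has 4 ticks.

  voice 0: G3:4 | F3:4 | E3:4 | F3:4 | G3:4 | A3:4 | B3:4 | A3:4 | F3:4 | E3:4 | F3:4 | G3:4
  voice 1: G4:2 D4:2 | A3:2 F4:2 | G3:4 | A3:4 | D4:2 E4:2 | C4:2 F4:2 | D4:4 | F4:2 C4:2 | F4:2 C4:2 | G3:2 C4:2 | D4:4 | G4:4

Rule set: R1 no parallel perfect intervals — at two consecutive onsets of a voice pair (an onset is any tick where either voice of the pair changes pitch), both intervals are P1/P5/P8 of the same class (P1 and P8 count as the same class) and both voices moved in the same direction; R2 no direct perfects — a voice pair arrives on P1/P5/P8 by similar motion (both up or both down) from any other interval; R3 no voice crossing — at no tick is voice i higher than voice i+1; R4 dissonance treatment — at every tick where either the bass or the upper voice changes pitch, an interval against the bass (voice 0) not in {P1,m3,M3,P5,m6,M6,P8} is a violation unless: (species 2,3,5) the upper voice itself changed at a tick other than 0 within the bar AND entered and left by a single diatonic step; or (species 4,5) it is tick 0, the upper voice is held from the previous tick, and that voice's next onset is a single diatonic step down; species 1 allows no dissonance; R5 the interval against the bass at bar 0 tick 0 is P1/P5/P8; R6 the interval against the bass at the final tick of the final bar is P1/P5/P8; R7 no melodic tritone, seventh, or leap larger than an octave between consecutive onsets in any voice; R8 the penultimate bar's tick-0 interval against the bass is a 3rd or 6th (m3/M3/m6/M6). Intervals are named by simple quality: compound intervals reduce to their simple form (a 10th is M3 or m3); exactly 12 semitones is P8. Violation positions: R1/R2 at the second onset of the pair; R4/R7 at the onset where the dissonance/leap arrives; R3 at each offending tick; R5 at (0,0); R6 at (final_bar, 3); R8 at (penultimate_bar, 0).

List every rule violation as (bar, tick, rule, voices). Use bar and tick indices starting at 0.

(2, 0, R7, (1,))
(4, 0, R2, (0, 1))
(11, 0, R2, (0, 1))

bar 0: v0=G3 v1=G4 downbeat P8
bar 1: v0=F3 v1=A3 downbeat M3
bar 2: v0=E3 v1=G3 downbeat m3
bar 3: v0=F3 v1=A3 downbeat M3
bar 4: v0=G3 v1=D4 downbeat P5
bar 5: v0=A3 v1=C4 downbeat m3
bar 6: v0=B3 v1=D4 downbeat m3
bar 7: v0=A3 v1=F4 downbeat m6
bar 8: v0=F3 v1=F4 downbeat P8
bar 9: v0=E3 v1=G3 downbeat m3
bar 10: v0=F3 v1=D4 downbeat M6
bar 11: v0=G3 v1=G4 downbeat P8
  -> R7 @ bar 2 tick 0 v(1,): F4->G3 leap 10st
  -> R2 @ bar 4 tick 0 v(0, 1): F3/A3 M3 -> G3/D4 P5 similar
  -> R2 @ bar 11 tick 0 v(0, 1): F3/D4 M6 -> G3/G4 P8 similar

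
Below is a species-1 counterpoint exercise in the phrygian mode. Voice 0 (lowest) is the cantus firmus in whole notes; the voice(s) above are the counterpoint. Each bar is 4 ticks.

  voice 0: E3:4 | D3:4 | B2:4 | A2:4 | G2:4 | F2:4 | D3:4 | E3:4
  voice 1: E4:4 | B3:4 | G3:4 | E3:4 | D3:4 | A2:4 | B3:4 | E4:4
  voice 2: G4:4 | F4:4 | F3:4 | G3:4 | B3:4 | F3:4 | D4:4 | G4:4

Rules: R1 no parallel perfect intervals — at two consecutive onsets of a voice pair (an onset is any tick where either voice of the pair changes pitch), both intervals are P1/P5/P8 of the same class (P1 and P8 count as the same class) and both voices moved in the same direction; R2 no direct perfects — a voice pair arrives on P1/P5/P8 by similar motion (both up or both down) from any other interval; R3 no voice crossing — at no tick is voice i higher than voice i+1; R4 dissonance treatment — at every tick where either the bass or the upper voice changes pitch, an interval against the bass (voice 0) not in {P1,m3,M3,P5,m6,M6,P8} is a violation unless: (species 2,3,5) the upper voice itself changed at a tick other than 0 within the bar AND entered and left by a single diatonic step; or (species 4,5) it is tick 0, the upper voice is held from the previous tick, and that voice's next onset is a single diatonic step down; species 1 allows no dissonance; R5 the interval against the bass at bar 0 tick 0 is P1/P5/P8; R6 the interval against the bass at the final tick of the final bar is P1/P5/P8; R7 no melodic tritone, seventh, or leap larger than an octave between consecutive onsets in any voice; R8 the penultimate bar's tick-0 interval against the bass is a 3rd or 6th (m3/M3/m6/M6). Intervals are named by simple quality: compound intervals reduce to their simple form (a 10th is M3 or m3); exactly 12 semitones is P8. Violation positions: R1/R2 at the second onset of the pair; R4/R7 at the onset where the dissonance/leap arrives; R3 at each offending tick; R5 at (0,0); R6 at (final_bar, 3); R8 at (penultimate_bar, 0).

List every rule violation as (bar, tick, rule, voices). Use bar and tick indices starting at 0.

(0, 0, R5, (0, 2))
(2, 0, R3, (1, 2))
(2, 0, R4, (0, 2))
(2, 1, R3, (1, 2))
(2, 2, R3, (1, 2))
(2, 3, R3, (1, 2))
(3, 0, R2, (0, 1))
(3, 0, R4, (0, 2))
(4, 0, R1, (0, 1))
(5, 0, R2, (0, 2))
(5, 0, R7, (2,))
(6, 0, R1, (0, 2))
(6, 0, R7, (1,))
(6, 0, R8, (0, 2))
(7, 0, R2, (0, 1))
(7, 3, R6, (0, 2))

bar 0: v0=E3 v1=E4 v2=G4 downbeat m3
bar 1: v0=D3 v1=B3 v2=F4 downbeat m3
bar 2: v0=B2 v1=G3 v2=F3 downbeat TT
bar 3: v0=A2 v1=E3 v2=G3 downbeat m7
bar 4: v0=G2 v1=D3 v2=B3 downbeat M3
bar 5: v0=F2 v1=A2 v2=F3 downbeat P8
bar 6: v0=D3 v1=B3 v2=D4 downbeat P8
bar 7: v0=E3 v1=E4 v2=G4 downbeat m3
  -> R5 @ bar 0 tick 0 v(0, 2): opens on m3
  -> R3 @ bar 2 tick 0 v(1, 2): G3 above F3
  -> R4 @ bar 2 tick 0 v(0, 2): B2/F3 TT untreated
  -> R3 @ bar 2 tick 1 v(1, 2): G3 above F3
  -> R3 @ bar 2 tick 2 v(1, 2): G3 above F3
  -> R3 @ bar 2 tick 3 v(1, 2): G3 above F3
  -> R2 @ bar 3 tick 0 v(0, 1): B2/G3 m6 -> A2/E3 P5 similar
  -> R4 @ bar 3 tick 0 v(0, 2): A2/G3 m7 untreated
  -> R1 @ bar 4 tick 0 v(0, 1): A2/E3 P5 -> G2/D3 P5 similar
  -> R2 @ bar 5 tick 0 v(0, 2): G2/B3 M3 -> F2/F3 P8 similar
  -> R7 @ bar 5 tick 0 v(2,): B3->F3 leap 6st
  -> R1 @ bar 6 tick 0 v(0, 2): F2/F3 P8 -> D3/D4 P8 similar
  -> R7 @ bar 6 tick 0 v(1,): A2->B3 leap 14st
  -> R8 @ bar 6 tick 0 v(0, 2): penult P8 not 3rd/6th
  -> R2 @ bar 7 tick 0 v(0, 1): D3/B3 M6 -> E3/E4 P8 similar
  -> R6 @ bar 7 tick 3 v(0, 2): closes on m3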